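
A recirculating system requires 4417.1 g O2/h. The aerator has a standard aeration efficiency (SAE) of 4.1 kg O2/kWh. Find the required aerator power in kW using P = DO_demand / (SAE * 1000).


SAE in g O2/kWh = 4.1 * 1000 = 4100 g/kWh
P = DO_demand / SAE_g = 4417.1 / 4100 = 1.07734 kW

1.07734 kW


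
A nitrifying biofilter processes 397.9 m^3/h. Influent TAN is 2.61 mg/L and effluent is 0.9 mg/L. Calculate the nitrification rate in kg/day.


Concentration drop: TAN_in - TAN_out = 2.61 - 0.9 = 1.71 mg/L
Hourly TAN removed = Q * dTAN = 397.9 m^3/h * 1.71 mg/L = 680.409 g/h  (m^3/h * mg/L = g/h)
Daily TAN removed = 680.409 * 24 = 16329.816 g/day
Convert to kg/day: 16329.816 / 1000 = 16.329816 kg/day

16.329816 kg/day


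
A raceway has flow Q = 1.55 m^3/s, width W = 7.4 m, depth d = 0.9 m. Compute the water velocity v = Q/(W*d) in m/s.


Cross-sectional area = W * d = 7.4 * 0.9 = 6.66 m^2
Velocity = Q / A = 1.55 / 6.66 = 0.232733 m/s

0.232733 m/s


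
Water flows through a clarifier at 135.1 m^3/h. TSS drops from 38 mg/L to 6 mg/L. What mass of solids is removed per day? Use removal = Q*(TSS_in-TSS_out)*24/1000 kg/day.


Concentration drop: TSS_in - TSS_out = 38 - 6 = 32 mg/L
Hourly solids removed = Q * dTSS = 135.1 m^3/h * 32 mg/L = 4323.2 g/h  (m^3/h * mg/L = g/h)
Daily solids removed = 4323.2 * 24 = 103756.8 g/day
Convert g to kg: 103756.8 / 1000 = 103.7568 kg/day

103.7568 kg/day


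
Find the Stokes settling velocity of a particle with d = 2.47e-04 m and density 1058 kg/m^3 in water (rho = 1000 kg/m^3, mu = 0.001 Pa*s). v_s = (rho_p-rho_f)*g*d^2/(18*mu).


Density difference: rho_p - rho_f = 1058 - 1000 = 58 kg/m^3
d^2 = (2.47e-04)^2 = 6.1009e-08 m^2
Numerator = (rho_p - rho_f) * g * d^2 = 58 * 9.81 * 6.1009e-08 = 3.4712901e-05
Denominator = 18 * mu = 18 * 0.001 = 0.018
v_s = 3.4712901e-05 / 0.018 = 0.00192849 m/s
Check: Re = rho_f * v_s * d / mu = 1000 * 0.00192849 * 2.47e-04 / 0.001 = 0.476 < 1, so Stokes' law applies.

0.00192849 m/s


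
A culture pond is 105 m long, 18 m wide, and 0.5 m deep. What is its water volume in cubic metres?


Base area = L * W = 105 * 18 = 1890 m^2
Volume = area * depth = 1890 * 0.5 = 945 m^3

945 m^3


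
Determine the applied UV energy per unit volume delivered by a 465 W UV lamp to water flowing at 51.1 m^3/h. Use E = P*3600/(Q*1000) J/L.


Energy delivered per hour = 465 W * 3600 s = 1674000 J/h
Volume treated per hour = 51.1 m^3/h * 1000 = 51100 L/h
dose = 1674000 / 51100 = 32.7593 J/L

32.7593 J/L


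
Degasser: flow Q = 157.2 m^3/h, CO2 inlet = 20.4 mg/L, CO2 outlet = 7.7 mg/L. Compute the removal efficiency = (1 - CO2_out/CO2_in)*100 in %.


CO2_out / CO2_in = 7.7 / 20.4 = 0.37745098
Fraction remaining = 0.37745098
efficiency = (1 - 0.37745098) * 100 = 62.2549 %

62.2549 %


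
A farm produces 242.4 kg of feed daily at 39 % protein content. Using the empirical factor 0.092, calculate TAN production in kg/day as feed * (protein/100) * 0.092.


Protein in feed = 242.4 * 39/100 = 94.536 kg/day
TAN = protein * 0.092 = 94.536 * 0.092 = 8.697312 kg/day

8.697312 kg/day


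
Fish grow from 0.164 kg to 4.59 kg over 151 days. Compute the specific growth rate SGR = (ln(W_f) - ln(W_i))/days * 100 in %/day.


ln(W_f) = ln(4.59) = 1.52388
ln(W_i) = ln(0.164) = -1.8078889
ln(W_f) - ln(W_i) = 1.52388 - -1.8078889 = 3.3317689
SGR = 3.3317689 / 151 * 100 = 2.20647 %/day

2.20647 %/day


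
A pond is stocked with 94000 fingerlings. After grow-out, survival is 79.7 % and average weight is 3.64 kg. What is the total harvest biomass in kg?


Survivors = 94000 * 79.7/100 = 74918 fish
Harvest biomass = survivors * W_f = 74918 * 3.64 = 272701.52 kg

272701.52 kg


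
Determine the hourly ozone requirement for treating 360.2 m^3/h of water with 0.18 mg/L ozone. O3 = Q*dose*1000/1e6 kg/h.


O3 demand (mg/h) = Q * dose * 1000 = 360.2 * 0.18 * 1000 = 64836 mg/h
Convert mg to kg: 64836 / 1e6 = 0.064836 kg/h

0.064836 kg/h


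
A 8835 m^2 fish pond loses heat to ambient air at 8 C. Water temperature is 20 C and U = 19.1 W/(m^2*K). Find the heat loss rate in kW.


Temperature difference dT = 20 - 8 = 12 K
Heat loss (W) = U * A * dT = 19.1 * 8835 * 12 = 2024982 W
Convert to kW: 2024982 / 1000 = 2024.982 kW

2024.982 kW


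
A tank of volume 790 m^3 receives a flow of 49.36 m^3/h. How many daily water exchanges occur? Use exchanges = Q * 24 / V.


Daily flow volume = 49.36 m^3/h * 24 h = 1184.64 m^3/day
Exchanges = daily flow / tank volume = 1184.64 / 790 = 1.49954 exchanges/day

1.49954 exchanges/day


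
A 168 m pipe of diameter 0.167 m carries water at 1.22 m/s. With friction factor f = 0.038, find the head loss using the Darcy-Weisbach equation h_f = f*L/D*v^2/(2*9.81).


v^2 = 1.22^2 = 1.4884 m^2/s^2
L/D = 168/0.167 = 1005.988
h_f = f*(L/D)*v^2/(2g) = 0.038 * 1005.988 * 1.4884 / 19.62 = 2.89999 m

2.89999 m


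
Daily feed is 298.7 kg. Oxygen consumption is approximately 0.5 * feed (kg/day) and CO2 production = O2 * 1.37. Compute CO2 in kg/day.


O2 = 298.7 * 0.5 = 149.35
CO2 = 149.35 * 1.37 = 204.6095

204.6095 kg/day


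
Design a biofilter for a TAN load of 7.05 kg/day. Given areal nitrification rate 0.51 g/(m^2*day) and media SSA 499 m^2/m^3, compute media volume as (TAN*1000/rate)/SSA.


A = 7.05*1000 / 0.51 = 13823.529 m^2
V = 13823.529 / 499 = 27.7025

27.7025 m^3


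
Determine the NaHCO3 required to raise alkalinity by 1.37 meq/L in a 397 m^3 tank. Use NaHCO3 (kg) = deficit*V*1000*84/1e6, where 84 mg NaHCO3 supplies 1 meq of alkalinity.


Tank volume in L = 397 m^3 * 1000 = 397000 L
Total meq required = 1.37 meq/L * 397000 L = 543890 meq
NaHCO3 mass = 543890 meq * 84 mg/meq / 1e6 = 45.6868 kg

45.6868 kg


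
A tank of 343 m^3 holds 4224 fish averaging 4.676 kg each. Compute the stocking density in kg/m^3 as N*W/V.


Total biomass = 4224 fish * 4.676 kg = 19751.424 kg
Density = total biomass / volume = 19751.424 / 343 = 57.5843 kg/m^3

57.5843 kg/m^3


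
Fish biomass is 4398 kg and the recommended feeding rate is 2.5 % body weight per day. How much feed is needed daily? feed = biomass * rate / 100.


Feeding rate fraction = 2.5% / 100 = 0.025
Daily feed = 4398 kg * 0.025 = 109.95 kg/day

109.95 kg/day


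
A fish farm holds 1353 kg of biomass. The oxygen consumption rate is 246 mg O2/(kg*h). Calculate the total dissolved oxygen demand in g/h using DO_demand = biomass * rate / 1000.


Total O2 consumption (mg/h) = 1353 kg * 246 mg/(kg*h) = 332838 mg/h
Convert to g/h: 332838 / 1000 = 332.838 g/h

332.838 g/h


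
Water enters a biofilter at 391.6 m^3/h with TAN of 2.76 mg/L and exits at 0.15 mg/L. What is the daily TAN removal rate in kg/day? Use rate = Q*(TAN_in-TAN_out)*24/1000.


Concentration drop: TAN_in - TAN_out = 2.76 - 0.15 = 2.61 mg/L
Hourly TAN removed = Q * dTAN = 391.6 m^3/h * 2.61 mg/L = 1022.076 g/h  (m^3/h * mg/L = g/h)
Daily TAN removed = 1022.076 * 24 = 24529.824 g/day
Convert to kg/day: 24529.824 / 1000 = 24.529824 kg/day

24.529824 kg/day


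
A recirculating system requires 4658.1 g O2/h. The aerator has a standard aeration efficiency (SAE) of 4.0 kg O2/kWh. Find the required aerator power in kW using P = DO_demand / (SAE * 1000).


SAE in g O2/kWh = 4.0 * 1000 = 4000 g/kWh
P = DO_demand / SAE_g = 4658.1 / 4000 = 1.16453 kW

1.16453 kW


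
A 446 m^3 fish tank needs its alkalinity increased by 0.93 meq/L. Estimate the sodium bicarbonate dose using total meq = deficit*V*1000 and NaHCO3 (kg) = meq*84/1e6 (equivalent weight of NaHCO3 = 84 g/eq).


Tank volume in L = 446 m^3 * 1000 = 446000 L
Total meq required = 0.93 meq/L * 446000 L = 414780 meq
NaHCO3 mass = 414780 meq * 84 mg/meq / 1e6 = 34.8415 kg

34.8415 kg


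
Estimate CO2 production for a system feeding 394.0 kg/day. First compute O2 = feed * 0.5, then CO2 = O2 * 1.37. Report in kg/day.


O2 = 394.0 * 0.5 = 197
CO2 = 197 * 1.37 = 269.89

269.89 kg/day


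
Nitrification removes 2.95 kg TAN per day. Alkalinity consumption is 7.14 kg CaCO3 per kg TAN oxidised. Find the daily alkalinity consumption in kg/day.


Alkalinity factor: 7.14 kg CaCO3 consumed per kg TAN nitrified
alk = 2.95 kg TAN * 7.14 = 21.063 kg CaCO3/day

21.063 kg CaCO3/day


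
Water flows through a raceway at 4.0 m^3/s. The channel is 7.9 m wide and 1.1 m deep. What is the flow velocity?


Cross-sectional area = W * d = 7.9 * 1.1 = 8.69 m^2
Velocity = Q / A = 4.0 / 8.69 = 0.460299 m/s

0.460299 m/s


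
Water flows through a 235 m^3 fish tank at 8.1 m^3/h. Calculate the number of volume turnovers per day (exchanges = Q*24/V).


Daily flow volume = 8.1 m^3/h * 24 h = 194.4 m^3/day
Exchanges = daily flow / tank volume = 194.4 / 235 = 0.827234 exchanges/day

0.827234 exchanges/day


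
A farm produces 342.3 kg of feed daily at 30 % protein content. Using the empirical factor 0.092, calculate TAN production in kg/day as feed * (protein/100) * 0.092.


Protein in feed = 342.3 * 30/100 = 102.69 kg/day
TAN = protein * 0.092 = 102.69 * 0.092 = 9.44748 kg/day

9.44748 kg/day


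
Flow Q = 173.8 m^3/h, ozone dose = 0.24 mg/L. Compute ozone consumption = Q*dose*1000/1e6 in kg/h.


O3 demand (mg/h) = Q * dose * 1000 = 173.8 * 0.24 * 1000 = 41712 mg/h
Convert mg to kg: 41712 / 1e6 = 0.041712 kg/h

0.041712 kg/h


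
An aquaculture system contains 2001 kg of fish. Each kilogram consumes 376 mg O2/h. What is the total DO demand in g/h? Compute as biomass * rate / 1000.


Total O2 consumption (mg/h) = 2001 kg * 376 mg/(kg*h) = 752376 mg/h
Convert to g/h: 752376 / 1000 = 752.376 g/h

752.376 g/h


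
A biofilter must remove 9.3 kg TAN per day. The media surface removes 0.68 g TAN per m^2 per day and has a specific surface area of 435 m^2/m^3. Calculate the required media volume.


A = 9.3*1000 / 0.68 = 13676.471 m^2
V = 13676.471 / 435 = 31.4402

31.4402 m^3


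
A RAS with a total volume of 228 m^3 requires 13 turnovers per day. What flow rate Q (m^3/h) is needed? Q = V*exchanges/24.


Daily recirculation volume = 228 m^3 * 13 = 2964 m^3/day
Flow rate Q = daily volume / 24 h = 2964 / 24 = 123.5 m^3/h

123.5 m^3/h


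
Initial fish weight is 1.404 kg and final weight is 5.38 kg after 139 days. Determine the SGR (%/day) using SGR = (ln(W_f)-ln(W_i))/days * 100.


ln(W_f) = ln(5.38) = 1.6826884
ln(W_i) = ln(1.404) = 0.33932531
ln(W_f) - ln(W_i) = 1.6826884 - 0.33932531 = 1.3433631
SGR = 1.3433631 / 139 * 100 = 0.966448 %/day

0.966448 %/day


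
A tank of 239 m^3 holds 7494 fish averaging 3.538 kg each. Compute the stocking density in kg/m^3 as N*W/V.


Total biomass = 7494 fish * 3.538 kg = 26513.772 kg
Density = total biomass / volume = 26513.772 / 239 = 110.936 kg/m^3

110.936 kg/m^3


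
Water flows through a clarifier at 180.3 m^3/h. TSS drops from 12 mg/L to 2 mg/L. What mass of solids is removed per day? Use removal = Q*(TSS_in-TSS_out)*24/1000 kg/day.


Concentration drop: TSS_in - TSS_out = 12 - 2 = 10 mg/L
Hourly solids removed = Q * dTSS = 180.3 m^3/h * 10 mg/L = 1803 g/h  (m^3/h * mg/L = g/h)
Daily solids removed = 1803 * 24 = 43272 g/day
Convert g to kg: 43272 / 1000 = 43.272 kg/day

43.272 kg/day


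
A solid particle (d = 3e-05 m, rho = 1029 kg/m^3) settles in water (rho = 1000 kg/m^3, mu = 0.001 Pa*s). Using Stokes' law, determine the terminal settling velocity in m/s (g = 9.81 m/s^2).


Density difference: rho_p - rho_f = 1029 - 1000 = 29 kg/m^3
d^2 = (3e-05)^2 = 9e-10 m^2
Numerator = (rho_p - rho_f) * g * d^2 = 29 * 9.81 * 9e-10 = 2.56041e-07
Denominator = 18 * mu = 18 * 0.001 = 0.018
v_s = 2.56041e-07 / 0.018 = 1.42245e-05 m/s
Check: Re = rho_f * v_s * d / mu = 1000 * 1.42245e-05 * 3e-05 / 0.001 = 4.27e-04 < 1, so Stokes' law applies.

1.42245e-05 m/s


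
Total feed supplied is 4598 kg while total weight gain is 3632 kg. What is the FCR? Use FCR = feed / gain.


FCR = feed consumed / weight gained
FCR = 4598 kg / 3632 kg = 1.26597

1.26597


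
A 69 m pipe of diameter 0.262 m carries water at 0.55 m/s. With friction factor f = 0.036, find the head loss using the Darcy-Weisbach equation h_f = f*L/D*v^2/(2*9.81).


v^2 = 0.55^2 = 0.3025 m^2/s^2
L/D = 69/0.262 = 263.35878
h_f = f*(L/D)*v^2/(2g) = 0.036 * 263.35878 * 0.3025 / 19.62 = 0.146176 m

0.146176 m


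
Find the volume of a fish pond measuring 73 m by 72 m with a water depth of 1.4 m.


Base area = L * W = 73 * 72 = 5256 m^2
Volume = area * depth = 5256 * 1.4 = 7358.4 m^3

7358.4 m^3


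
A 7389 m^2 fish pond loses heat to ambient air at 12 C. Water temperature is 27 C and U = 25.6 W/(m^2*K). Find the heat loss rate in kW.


Temperature difference dT = 27 - 12 = 15 K
Heat loss (W) = U * A * dT = 25.6 * 7389 * 15 = 2837376 W
Convert to kW: 2837376 / 1000 = 2837.376 kW

2837.376 kW


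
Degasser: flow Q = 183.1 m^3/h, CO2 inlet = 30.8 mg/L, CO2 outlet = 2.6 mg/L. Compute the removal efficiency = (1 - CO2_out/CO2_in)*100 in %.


CO2_out / CO2_in = 2.6 / 30.8 = 0.084415584
Fraction remaining = 0.084415584
efficiency = (1 - 0.084415584) * 100 = 91.5584 %

91.5584 %


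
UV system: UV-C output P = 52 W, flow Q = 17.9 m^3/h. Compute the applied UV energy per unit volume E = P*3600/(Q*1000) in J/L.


Energy delivered per hour = 52 W * 3600 s = 187200 J/h
Volume treated per hour = 17.9 m^3/h * 1000 = 17900 L/h
dose = 187200 / 17900 = 10.4581 J/L

10.4581 J/L


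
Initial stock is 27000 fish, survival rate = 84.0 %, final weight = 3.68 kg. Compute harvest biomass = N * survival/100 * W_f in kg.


Survivors = 27000 * 84.0/100 = 22680 fish
Harvest biomass = survivors * W_f = 22680 * 3.68 = 83462.4 kg

83462.4 kg


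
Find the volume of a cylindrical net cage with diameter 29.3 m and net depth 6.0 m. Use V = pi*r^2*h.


r = d/2 = 29.3/2 = 14.65 m
Base area = pi*r^2 = pi*14.65^2 = 674.25647 m^2
Volume = 674.25647 * 6.0 = 4045.54 m^3

4045.54 m^3


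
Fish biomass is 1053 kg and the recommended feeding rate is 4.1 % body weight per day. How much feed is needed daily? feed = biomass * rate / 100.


Feeding rate fraction = 4.1% / 100 = 0.041
Daily feed = 1053 kg * 0.041 = 43.173 kg/day

43.173 kg/day


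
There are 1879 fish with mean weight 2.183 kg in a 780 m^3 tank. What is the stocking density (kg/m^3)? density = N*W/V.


Total biomass = 1879 fish * 2.183 kg = 4101.857 kg
Density = total biomass / volume = 4101.857 / 780 = 5.25879 kg/m^3

5.25879 kg/m^3


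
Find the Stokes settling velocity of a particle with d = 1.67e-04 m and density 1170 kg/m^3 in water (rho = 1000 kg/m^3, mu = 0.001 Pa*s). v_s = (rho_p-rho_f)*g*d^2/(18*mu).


Density difference: rho_p - rho_f = 1170 - 1000 = 170 kg/m^3
d^2 = (1.67e-04)^2 = 2.7889e-08 m^2
Numerator = (rho_p - rho_f) * g * d^2 = 170 * 9.81 * 2.7889e-08 = 4.6510485e-05
Denominator = 18 * mu = 18 * 0.001 = 0.018
v_s = 4.6510485e-05 / 0.018 = 0.00258392 m/s
Check: Re = rho_f * v_s * d / mu = 1000 * 0.00258392 * 1.67e-04 / 0.001 = 0.432 < 1, so Stokes' law applies.

0.00258392 m/s


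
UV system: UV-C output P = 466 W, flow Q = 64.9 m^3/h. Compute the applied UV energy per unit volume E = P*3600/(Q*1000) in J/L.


Energy delivered per hour = 466 W * 3600 s = 1677600 J/h
Volume treated per hour = 64.9 m^3/h * 1000 = 64900 L/h
dose = 1677600 / 64900 = 25.849 J/L

25.849 J/L


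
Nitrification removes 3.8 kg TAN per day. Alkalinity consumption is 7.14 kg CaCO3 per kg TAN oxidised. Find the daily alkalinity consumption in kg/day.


Alkalinity factor: 7.14 kg CaCO3 consumed per kg TAN nitrified
alk = 3.8 kg TAN * 7.14 = 27.132 kg CaCO3/day

27.132 kg CaCO3/day


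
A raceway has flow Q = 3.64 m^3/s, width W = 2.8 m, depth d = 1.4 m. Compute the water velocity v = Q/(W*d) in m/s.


Cross-sectional area = W * d = 2.8 * 1.4 = 3.92 m^2
Velocity = Q / A = 3.64 / 3.92 = 0.928571 m/s

0.928571 m/s


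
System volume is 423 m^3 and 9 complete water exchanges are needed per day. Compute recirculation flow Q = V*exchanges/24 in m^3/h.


Daily recirculation volume = 423 m^3 * 9 = 3807 m^3/day
Flow rate Q = daily volume / 24 h = 3807 / 24 = 158.625 m^3/h

158.625 m^3/h


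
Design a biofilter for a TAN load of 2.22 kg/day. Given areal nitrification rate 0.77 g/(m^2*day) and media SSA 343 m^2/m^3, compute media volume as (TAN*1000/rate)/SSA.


A = 2.22*1000 / 0.77 = 2883.1169 m^2
V = 2883.1169 / 343 = 8.40559

8.40559 m^3


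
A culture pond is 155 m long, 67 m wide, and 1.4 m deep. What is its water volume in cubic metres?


Base area = L * W = 155 * 67 = 10385 m^2
Volume = area * depth = 10385 * 1.4 = 14539 m^3

14539 m^3


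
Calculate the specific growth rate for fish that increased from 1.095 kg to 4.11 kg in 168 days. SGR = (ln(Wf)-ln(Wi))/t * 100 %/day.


ln(W_f) = ln(4.11) = 1.413423
ln(W_i) = ln(1.095) = 0.090754363
ln(W_f) - ln(W_i) = 1.413423 - 0.090754363 = 1.3226686
SGR = 1.3226686 / 168 * 100 = 0.787303 %/day

0.787303 %/day


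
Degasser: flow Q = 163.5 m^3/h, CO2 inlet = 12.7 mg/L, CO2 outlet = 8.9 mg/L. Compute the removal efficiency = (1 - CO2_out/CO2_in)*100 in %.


CO2_out / CO2_in = 8.9 / 12.7 = 0.7007874
Fraction remaining = 0.7007874
efficiency = (1 - 0.7007874) * 100 = 29.9213 %

29.9213 %


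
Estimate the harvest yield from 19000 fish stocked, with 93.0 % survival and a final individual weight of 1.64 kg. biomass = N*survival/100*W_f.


Survivors = 19000 * 93.0/100 = 17670 fish
Harvest biomass = survivors * W_f = 17670 * 1.64 = 28978.8 kg

28978.8 kg


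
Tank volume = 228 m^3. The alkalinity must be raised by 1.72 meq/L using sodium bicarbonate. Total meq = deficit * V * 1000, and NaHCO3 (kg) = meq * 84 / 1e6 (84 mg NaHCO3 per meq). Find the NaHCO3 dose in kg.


Tank volume in L = 228 m^3 * 1000 = 228000 L
Total meq required = 1.72 meq/L * 228000 L = 392160 meq
NaHCO3 mass = 392160 meq * 84 mg/meq / 1e6 = 32.9414 kg

32.9414 kg


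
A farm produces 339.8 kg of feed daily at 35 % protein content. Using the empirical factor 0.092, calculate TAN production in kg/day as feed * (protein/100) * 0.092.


Protein in feed = 339.8 * 35/100 = 118.93 kg/day
TAN = protein * 0.092 = 118.93 * 0.092 = 10.94156 kg/day

10.94156 kg/day


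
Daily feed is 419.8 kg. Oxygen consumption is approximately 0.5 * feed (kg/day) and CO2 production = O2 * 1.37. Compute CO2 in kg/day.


O2 = 419.8 * 0.5 = 209.9
CO2 = 209.9 * 1.37 = 287.563

287.563 kg/day


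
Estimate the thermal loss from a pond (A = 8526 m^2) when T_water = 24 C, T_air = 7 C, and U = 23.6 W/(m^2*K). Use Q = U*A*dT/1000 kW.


Temperature difference dT = 24 - 7 = 17 K
Heat loss (W) = U * A * dT = 23.6 * 8526 * 17 = 3420631.2 W
Convert to kW: 3420631.2 / 1000 = 3420.6312 kW

3420.6312 kW


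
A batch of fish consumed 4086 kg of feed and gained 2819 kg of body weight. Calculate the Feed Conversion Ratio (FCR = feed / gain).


FCR = feed consumed / weight gained
FCR = 4086 kg / 2819 kg = 1.44945

1.44945


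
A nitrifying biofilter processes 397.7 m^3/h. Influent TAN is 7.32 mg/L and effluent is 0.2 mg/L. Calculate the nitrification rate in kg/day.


Concentration drop: TAN_in - TAN_out = 7.32 - 0.2 = 7.12 mg/L
Hourly TAN removed = Q * dTAN = 397.7 m^3/h * 7.12 mg/L = 2831.624 g/h  (m^3/h * mg/L = g/h)
Daily TAN removed = 2831.624 * 24 = 67958.976 g/day
Convert to kg/day: 67958.976 / 1000 = 67.958976 kg/day

67.958976 kg/day


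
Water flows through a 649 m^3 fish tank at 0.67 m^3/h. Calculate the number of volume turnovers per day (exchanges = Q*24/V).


Daily flow volume = 0.67 m^3/h * 24 h = 16.08 m^3/day
Exchanges = daily flow / tank volume = 16.08 / 649 = 0.0247766 exchanges/day

0.0247766 exchanges/day


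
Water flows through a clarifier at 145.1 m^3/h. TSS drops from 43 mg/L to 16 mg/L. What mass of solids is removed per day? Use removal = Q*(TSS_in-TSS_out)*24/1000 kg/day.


Concentration drop: TSS_in - TSS_out = 43 - 16 = 27 mg/L
Hourly solids removed = Q * dTSS = 145.1 m^3/h * 27 mg/L = 3917.7 g/h  (m^3/h * mg/L = g/h)
Daily solids removed = 3917.7 * 24 = 94024.8 g/day
Convert g to kg: 94024.8 / 1000 = 94.0248 kg/day

94.0248 kg/day


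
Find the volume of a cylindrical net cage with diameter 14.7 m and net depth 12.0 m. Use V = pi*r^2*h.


r = d/2 = 14.7/2 = 7.35 m
Base area = pi*r^2 = pi*7.35^2 = 169.71669 m^2
Volume = 169.71669 * 12.0 = 2036.6 m^3

2036.6 m^3


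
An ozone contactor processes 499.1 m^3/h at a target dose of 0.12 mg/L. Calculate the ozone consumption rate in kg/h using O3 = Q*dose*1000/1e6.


O3 demand (mg/h) = Q * dose * 1000 = 499.1 * 0.12 * 1000 = 59892 mg/h
Convert mg to kg: 59892 / 1e6 = 0.059892 kg/h

0.059892 kg/h


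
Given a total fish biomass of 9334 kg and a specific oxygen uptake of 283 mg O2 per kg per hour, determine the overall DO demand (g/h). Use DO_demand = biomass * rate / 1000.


Total O2 consumption (mg/h) = 9334 kg * 283 mg/(kg*h) = 2641522 mg/h
Convert to g/h: 2641522 / 1000 = 2641.522 g/h

2641.522 g/h


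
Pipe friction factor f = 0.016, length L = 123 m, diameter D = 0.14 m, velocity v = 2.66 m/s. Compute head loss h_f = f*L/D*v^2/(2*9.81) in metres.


v^2 = 2.66^2 = 7.0756 m^2/s^2
L/D = 123/0.14 = 878.57143
h_f = f*(L/D)*v^2/(2g) = 0.016 * 878.57143 * 7.0756 / 19.62 = 5.06946 m

5.06946 m


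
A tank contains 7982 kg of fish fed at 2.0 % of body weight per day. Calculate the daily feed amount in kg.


Feeding rate fraction = 2.0% / 100 = 0.02
Daily feed = 7982 kg * 0.02 = 159.64 kg/day

159.64 kg/day


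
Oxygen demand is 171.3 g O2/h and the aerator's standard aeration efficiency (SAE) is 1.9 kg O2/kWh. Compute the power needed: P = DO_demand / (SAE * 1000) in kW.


SAE in g O2/kWh = 1.9 * 1000 = 1900 g/kWh
P = DO_demand / SAE_g = 171.3 / 1900 = 0.0901579 kW

0.0901579 kW


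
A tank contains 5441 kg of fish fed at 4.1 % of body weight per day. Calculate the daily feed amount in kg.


Feeding rate fraction = 4.1% / 100 = 0.041
Daily feed = 5441 kg * 0.041 = 223.081 kg/day

223.081 kg/day


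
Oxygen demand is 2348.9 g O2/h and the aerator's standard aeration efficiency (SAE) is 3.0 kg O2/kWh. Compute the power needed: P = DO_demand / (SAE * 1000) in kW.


SAE in g O2/kWh = 3.0 * 1000 = 3000 g/kWh
P = DO_demand / SAE_g = 2348.9 / 3000 = 0.782967 kW

0.782967 kW


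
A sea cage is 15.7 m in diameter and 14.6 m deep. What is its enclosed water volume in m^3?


r = d/2 = 15.7/2 = 7.85 m
Base area = pi*r^2 = pi*7.85^2 = 193.59279 m^2
Volume = 193.59279 * 14.6 = 2826.45 m^3

2826.45 m^3


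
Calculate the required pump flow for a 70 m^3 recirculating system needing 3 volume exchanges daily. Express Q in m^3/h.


Daily recirculation volume = 70 m^3 * 3 = 210 m^3/day
Flow rate Q = daily volume / 24 h = 210 / 24 = 8.75 m^3/h

8.75 m^3/h


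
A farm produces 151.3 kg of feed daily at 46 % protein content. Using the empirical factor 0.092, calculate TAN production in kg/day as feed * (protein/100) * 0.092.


Protein in feed = 151.3 * 46/100 = 69.598 kg/day
TAN = protein * 0.092 = 69.598 * 0.092 = 6.403016 kg/day

6.403016 kg/day


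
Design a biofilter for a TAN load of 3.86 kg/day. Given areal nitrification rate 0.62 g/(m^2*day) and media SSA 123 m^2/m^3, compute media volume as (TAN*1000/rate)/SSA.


A = 3.86*1000 / 0.62 = 6225.8065 m^2
V = 6225.8065 / 123 = 50.6163

50.6163 m^3


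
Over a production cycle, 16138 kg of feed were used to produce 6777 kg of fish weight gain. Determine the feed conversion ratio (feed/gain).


FCR = feed consumed / weight gained
FCR = 16138 kg / 6777 kg = 2.38129

2.38129


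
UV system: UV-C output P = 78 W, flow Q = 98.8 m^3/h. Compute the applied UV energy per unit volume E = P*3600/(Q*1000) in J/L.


Energy delivered per hour = 78 W * 3600 s = 280800 J/h
Volume treated per hour = 98.8 m^3/h * 1000 = 98800 L/h
dose = 280800 / 98800 = 2.84211 J/L

2.84211 J/L


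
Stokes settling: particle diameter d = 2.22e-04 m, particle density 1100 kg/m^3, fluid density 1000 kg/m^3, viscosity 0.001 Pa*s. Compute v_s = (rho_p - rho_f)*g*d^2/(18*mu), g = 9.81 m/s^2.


Density difference: rho_p - rho_f = 1100 - 1000 = 100 kg/m^3
d^2 = (2.22e-04)^2 = 4.9284e-08 m^2
Numerator = (rho_p - rho_f) * g * d^2 = 100 * 9.81 * 4.9284e-08 = 4.8347604e-05
Denominator = 18 * mu = 18 * 0.001 = 0.018
v_s = 4.8347604e-05 / 0.018 = 0.00268598 m/s
Check: Re = rho_f * v_s * d / mu = 1000 * 0.00268598 * 2.22e-04 / 0.001 = 0.596 < 1, so Stokes' law applies.

0.00268598 m/s


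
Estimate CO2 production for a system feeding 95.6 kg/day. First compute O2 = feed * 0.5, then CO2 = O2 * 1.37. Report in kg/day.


O2 = 95.6 * 0.5 = 47.8
CO2 = 47.8 * 1.37 = 65.486

65.486 kg/day


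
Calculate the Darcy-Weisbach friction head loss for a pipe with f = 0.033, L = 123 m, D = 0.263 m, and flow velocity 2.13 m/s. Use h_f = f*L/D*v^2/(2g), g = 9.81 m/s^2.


v^2 = 2.13^2 = 4.5369 m^2/s^2
L/D = 123/0.263 = 467.68061
h_f = f*(L/D)*v^2/(2g) = 0.033 * 467.68061 * 4.5369 / 19.62 = 3.56881 m

3.56881 m


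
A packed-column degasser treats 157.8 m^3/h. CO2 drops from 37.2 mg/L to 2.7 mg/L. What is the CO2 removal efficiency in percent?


CO2_out / CO2_in = 2.7 / 37.2 = 0.072580645
Fraction remaining = 0.072580645
efficiency = (1 - 0.072580645) * 100 = 92.7419 %

92.7419 %


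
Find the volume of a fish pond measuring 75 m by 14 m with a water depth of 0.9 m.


Base area = L * W = 75 * 14 = 1050 m^2
Volume = area * depth = 1050 * 0.9 = 945 m^3

945 m^3


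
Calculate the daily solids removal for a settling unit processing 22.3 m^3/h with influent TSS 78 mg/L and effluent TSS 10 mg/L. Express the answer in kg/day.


Concentration drop: TSS_in - TSS_out = 78 - 10 = 68 mg/L
Hourly solids removed = Q * dTSS = 22.3 m^3/h * 68 mg/L = 1516.4 g/h  (m^3/h * mg/L = g/h)
Daily solids removed = 1516.4 * 24 = 36393.6 g/day
Convert g to kg: 36393.6 / 1000 = 36.3936 kg/day

36.3936 kg/day


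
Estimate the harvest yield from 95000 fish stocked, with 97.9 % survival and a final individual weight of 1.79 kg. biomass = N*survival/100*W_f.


Survivors = 95000 * 97.9/100 = 93005 fish
Harvest biomass = survivors * W_f = 93005 * 1.79 = 166478.95 kg

166478.95 kg


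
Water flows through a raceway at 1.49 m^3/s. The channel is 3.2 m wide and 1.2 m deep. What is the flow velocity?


Cross-sectional area = W * d = 3.2 * 1.2 = 3.84 m^2
Velocity = Q / A = 1.49 / 3.84 = 0.388021 m/s

0.388021 m/s


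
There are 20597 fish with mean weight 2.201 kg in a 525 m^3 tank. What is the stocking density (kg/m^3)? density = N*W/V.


Total biomass = 20597 fish * 2.201 kg = 45333.997 kg
Density = total biomass / volume = 45333.997 / 525 = 86.3505 kg/m^3

86.3505 kg/m^3


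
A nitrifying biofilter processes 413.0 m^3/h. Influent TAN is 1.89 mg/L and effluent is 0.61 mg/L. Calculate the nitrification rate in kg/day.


Concentration drop: TAN_in - TAN_out = 1.89 - 0.61 = 1.28 mg/L
Hourly TAN removed = Q * dTAN = 413.0 m^3/h * 1.28 mg/L = 528.64 g/h  (m^3/h * mg/L = g/h)
Daily TAN removed = 528.64 * 24 = 12687.36 g/day
Convert to kg/day: 12687.36 / 1000 = 12.68736 kg/day

12.68736 kg/day


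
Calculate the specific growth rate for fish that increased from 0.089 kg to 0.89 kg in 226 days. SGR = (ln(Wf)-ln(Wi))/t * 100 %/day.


ln(W_f) = ln(0.89) = -0.11653382
ln(W_i) = ln(0.089) = -2.4191189
ln(W_f) - ln(W_i) = -0.11653382 - -2.4191189 = 2.3025851
SGR = 2.3025851 / 226 * 100 = 1.01884 %/day

1.01884 %/day


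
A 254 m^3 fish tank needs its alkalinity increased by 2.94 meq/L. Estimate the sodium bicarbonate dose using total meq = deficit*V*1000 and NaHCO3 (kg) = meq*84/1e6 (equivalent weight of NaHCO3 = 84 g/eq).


Tank volume in L = 254 m^3 * 1000 = 254000 L
Total meq required = 2.94 meq/L * 254000 L = 746760 meq
NaHCO3 mass = 746760 meq * 84 mg/meq / 1e6 = 62.7278 kg

62.7278 kg


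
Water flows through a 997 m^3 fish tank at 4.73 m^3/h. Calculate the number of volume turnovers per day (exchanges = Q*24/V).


Daily flow volume = 4.73 m^3/h * 24 h = 113.52 m^3/day
Exchanges = daily flow / tank volume = 113.52 / 997 = 0.113862 exchanges/day

0.113862 exchanges/day


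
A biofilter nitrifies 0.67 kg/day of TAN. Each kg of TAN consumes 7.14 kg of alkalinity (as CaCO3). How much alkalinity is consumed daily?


Alkalinity factor: 7.14 kg CaCO3 consumed per kg TAN nitrified
alk = 0.67 kg TAN * 7.14 = 4.7838 kg CaCO3/day

4.7838 kg CaCO3/day


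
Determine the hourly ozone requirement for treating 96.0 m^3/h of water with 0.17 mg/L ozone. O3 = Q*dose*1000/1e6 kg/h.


O3 demand (mg/h) = Q * dose * 1000 = 96.0 * 0.17 * 1000 = 16320 mg/h
Convert mg to kg: 16320 / 1e6 = 0.01632 kg/h

0.01632 kg/h


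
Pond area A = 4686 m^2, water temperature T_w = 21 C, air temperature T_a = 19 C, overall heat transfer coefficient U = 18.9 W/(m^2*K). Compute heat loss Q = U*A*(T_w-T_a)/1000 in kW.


Temperature difference dT = 21 - 19 = 2 K
Heat loss (W) = U * A * dT = 18.9 * 4686 * 2 = 177130.8 W
Convert to kW: 177130.8 / 1000 = 177.1308 kW

177.1308 kW


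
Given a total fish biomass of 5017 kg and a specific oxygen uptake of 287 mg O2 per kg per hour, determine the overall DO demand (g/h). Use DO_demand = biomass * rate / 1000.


Total O2 consumption (mg/h) = 5017 kg * 287 mg/(kg*h) = 1439879 mg/h
Convert to g/h: 1439879 / 1000 = 1439.879 g/h

1439.879 g/h


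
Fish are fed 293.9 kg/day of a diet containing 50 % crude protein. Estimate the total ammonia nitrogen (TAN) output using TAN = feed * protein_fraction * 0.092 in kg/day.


Protein in feed = 293.9 * 50/100 = 146.95 kg/day
TAN = protein * 0.092 = 146.95 * 0.092 = 13.5194 kg/day

13.5194 kg/day


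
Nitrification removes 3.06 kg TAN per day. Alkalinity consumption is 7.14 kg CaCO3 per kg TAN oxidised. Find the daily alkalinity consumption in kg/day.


Alkalinity factor: 7.14 kg CaCO3 consumed per kg TAN nitrified
alk = 3.06 kg TAN * 7.14 = 21.8484 kg CaCO3/day

21.8484 kg CaCO3/day


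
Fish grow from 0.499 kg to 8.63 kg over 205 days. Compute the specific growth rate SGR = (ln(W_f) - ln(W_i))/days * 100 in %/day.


ln(W_f) = ln(8.63) = 2.1552445
ln(W_i) = ln(0.499) = -0.69514918
ln(W_f) - ln(W_i) = 2.1552445 - -0.69514918 = 2.8503937
SGR = 2.8503937 / 205 * 100 = 1.39044 %/day

1.39044 %/day


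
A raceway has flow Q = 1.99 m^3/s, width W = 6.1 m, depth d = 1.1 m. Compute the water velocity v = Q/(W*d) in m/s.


Cross-sectional area = W * d = 6.1 * 1.1 = 6.71 m^2
Velocity = Q / A = 1.99 / 6.71 = 0.296572 m/s

0.296572 m/s


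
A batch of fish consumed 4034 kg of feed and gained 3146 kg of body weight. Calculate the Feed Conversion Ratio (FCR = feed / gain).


FCR = feed consumed / weight gained
FCR = 4034 kg / 3146 kg = 1.28226

1.28226


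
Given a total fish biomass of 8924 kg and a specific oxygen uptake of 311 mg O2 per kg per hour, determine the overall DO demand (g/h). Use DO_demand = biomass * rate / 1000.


Total O2 consumption (mg/h) = 8924 kg * 311 mg/(kg*h) = 2775364 mg/h
Convert to g/h: 2775364 / 1000 = 2775.364 g/h

2775.364 g/h


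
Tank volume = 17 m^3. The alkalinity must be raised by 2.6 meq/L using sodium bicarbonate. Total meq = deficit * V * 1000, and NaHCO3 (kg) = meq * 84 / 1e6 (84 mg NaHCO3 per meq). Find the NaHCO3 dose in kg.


Tank volume in L = 17 m^3 * 1000 = 17000 L
Total meq required = 2.6 meq/L * 17000 L = 44200 meq
NaHCO3 mass = 44200 meq * 84 mg/meq / 1e6 = 3.7128 kg

3.7128 kg


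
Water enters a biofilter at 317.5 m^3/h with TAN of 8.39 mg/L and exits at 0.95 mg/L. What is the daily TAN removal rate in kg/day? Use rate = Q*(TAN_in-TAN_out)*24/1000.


Concentration drop: TAN_in - TAN_out = 8.39 - 0.95 = 7.44 mg/L
Hourly TAN removed = Q * dTAN = 317.5 m^3/h * 7.44 mg/L = 2362.2 g/h  (m^3/h * mg/L = g/h)
Daily TAN removed = 2362.2 * 24 = 56692.8 g/day
Convert to kg/day: 56692.8 / 1000 = 56.6928 kg/day

56.6928 kg/day


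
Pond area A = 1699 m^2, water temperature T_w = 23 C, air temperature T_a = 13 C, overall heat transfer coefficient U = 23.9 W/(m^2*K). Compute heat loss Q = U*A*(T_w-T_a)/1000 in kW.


Temperature difference dT = 23 - 13 = 10 K
Heat loss (W) = U * A * dT = 23.9 * 1699 * 10 = 406061 W
Convert to kW: 406061 / 1000 = 406.061 kW

406.061 kW


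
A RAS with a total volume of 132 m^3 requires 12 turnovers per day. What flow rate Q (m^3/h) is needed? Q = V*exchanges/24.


Daily recirculation volume = 132 m^3 * 12 = 1584 m^3/day
Flow rate Q = daily volume / 24 h = 1584 / 24 = 66 m^3/h

66 m^3/h


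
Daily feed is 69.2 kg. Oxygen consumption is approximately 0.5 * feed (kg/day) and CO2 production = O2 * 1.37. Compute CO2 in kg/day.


O2 = 69.2 * 0.5 = 34.6
CO2 = 34.6 * 1.37 = 47.402

47.402 kg/day


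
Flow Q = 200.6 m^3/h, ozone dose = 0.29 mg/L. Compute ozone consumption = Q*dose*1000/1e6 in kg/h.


O3 demand (mg/h) = Q * dose * 1000 = 200.6 * 0.29 * 1000 = 58174 mg/h
Convert mg to kg: 58174 / 1e6 = 0.058174 kg/h

0.058174 kg/h


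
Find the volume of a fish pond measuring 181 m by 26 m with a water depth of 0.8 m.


Base area = L * W = 181 * 26 = 4706 m^2
Volume = area * depth = 4706 * 0.8 = 3764.8 m^3

3764.8 m^3


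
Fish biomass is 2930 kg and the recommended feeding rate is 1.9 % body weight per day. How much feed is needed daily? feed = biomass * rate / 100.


Feeding rate fraction = 1.9% / 100 = 0.019
Daily feed = 2930 kg * 0.019 = 55.67 kg/day

55.67 kg/day


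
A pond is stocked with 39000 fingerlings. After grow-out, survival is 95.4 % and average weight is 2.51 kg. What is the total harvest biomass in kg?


Survivors = 39000 * 95.4/100 = 37206 fish
Harvest biomass = survivors * W_f = 37206 * 2.51 = 93387.06 kg

93387.06 kg


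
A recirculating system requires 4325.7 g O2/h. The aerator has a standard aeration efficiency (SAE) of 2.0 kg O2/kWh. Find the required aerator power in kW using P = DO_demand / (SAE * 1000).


SAE in g O2/kWh = 2.0 * 1000 = 2000 g/kWh
P = DO_demand / SAE_g = 4325.7 / 2000 = 2.16285 kW

2.16285 kW


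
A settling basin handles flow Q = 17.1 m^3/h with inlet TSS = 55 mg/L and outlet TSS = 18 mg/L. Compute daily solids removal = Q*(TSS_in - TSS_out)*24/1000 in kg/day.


Concentration drop: TSS_in - TSS_out = 55 - 18 = 37 mg/L
Hourly solids removed = Q * dTSS = 17.1 m^3/h * 37 mg/L = 632.7 g/h  (m^3/h * mg/L = g/h)
Daily solids removed = 632.7 * 24 = 15184.8 g/day
Convert g to kg: 15184.8 / 1000 = 15.1848 kg/day

15.1848 kg/day


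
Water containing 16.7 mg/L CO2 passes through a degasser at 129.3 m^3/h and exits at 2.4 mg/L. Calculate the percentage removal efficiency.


CO2_out / CO2_in = 2.4 / 16.7 = 0.14371257
Fraction remaining = 0.14371257
efficiency = (1 - 0.14371257) * 100 = 85.6287 %

85.6287 %


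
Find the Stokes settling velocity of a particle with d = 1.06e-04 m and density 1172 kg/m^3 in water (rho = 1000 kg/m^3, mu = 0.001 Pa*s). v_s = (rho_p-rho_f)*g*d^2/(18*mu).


Density difference: rho_p - rho_f = 1172 - 1000 = 172 kg/m^3
d^2 = (1.06e-04)^2 = 1.1236e-08 m^2
Numerator = (rho_p - rho_f) * g * d^2 = 172 * 9.81 * 1.1236e-08 = 1.8958728e-05
Denominator = 18 * mu = 18 * 0.001 = 0.018
v_s = 1.8958728e-05 / 0.018 = 0.00105326 m/s
Check: Re = rho_f * v_s * d / mu = 1000 * 0.00105326 * 1.06e-04 / 0.001 = 0.112 < 1, so Stokes' law applies.

0.00105326 m/s


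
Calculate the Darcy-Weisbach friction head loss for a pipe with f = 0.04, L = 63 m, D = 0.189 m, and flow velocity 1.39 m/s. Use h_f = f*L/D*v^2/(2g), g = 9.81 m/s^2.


v^2 = 1.39^2 = 1.9321 m^2/s^2
L/D = 63/0.189 = 333.33333
h_f = f*(L/D)*v^2/(2g) = 0.04 * 333.33333 * 1.9321 / 19.62 = 1.31301 m

1.31301 m


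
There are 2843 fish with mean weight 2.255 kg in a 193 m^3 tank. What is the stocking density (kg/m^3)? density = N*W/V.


Total biomass = 2843 fish * 2.255 kg = 6410.965 kg
Density = total biomass / volume = 6410.965 / 193 = 33.2174 kg/m^3

33.2174 kg/m^3


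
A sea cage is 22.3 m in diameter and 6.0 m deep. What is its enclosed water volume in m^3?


r = d/2 = 22.3/2 = 11.15 m
Base area = pi*r^2 = pi*11.15^2 = 390.57065 m^2
Volume = 390.57065 * 6.0 = 2343.42 m^3

2343.42 m^3


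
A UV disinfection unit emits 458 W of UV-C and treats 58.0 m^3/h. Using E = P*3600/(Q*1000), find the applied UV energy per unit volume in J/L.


Energy delivered per hour = 458 W * 3600 s = 1648800 J/h
Volume treated per hour = 58.0 m^3/h * 1000 = 58000 L/h
dose = 1648800 / 58000 = 28.4276 J/L

28.4276 J/L


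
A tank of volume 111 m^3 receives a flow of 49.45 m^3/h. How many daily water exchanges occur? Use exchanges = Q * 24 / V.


Daily flow volume = 49.45 m^3/h * 24 h = 1186.8 m^3/day
Exchanges = daily flow / tank volume = 1186.8 / 111 = 10.6919 exchanges/day

10.6919 exchanges/day


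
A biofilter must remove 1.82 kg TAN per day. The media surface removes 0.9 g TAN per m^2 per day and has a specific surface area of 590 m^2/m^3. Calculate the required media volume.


A = 1.82*1000 / 0.9 = 2022.2222 m^2
V = 2022.2222 / 590 = 3.4275

3.4275 m^3


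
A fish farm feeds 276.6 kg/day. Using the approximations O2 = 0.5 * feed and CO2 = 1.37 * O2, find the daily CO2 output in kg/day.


O2 = 276.6 * 0.5 = 138.3
CO2 = 138.3 * 1.37 = 189.471

189.471 kg/day


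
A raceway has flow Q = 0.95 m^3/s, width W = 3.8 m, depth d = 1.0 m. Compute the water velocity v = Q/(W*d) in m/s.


Cross-sectional area = W * d = 3.8 * 1.0 = 3.8 m^2
Velocity = Q / A = 0.95 / 3.8 = 0.25 m/s

0.25 m/s


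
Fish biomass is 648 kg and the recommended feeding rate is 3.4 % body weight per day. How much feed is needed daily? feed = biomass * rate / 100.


Feeding rate fraction = 3.4% / 100 = 0.034
Daily feed = 648 kg * 0.034 = 22.032 kg/day

22.032 kg/day


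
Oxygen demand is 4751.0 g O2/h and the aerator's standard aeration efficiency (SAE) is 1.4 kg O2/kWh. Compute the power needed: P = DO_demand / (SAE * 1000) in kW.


SAE in g O2/kWh = 1.4 * 1000 = 1400 g/kWh
P = DO_demand / SAE_g = 4751.0 / 1400 = 3.39357 kW

3.39357 kW


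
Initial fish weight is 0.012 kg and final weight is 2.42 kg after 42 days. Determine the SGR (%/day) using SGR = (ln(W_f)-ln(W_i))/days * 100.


ln(W_f) = ln(2.42) = 0.88376754
ln(W_i) = ln(0.012) = -4.4228486
ln(W_f) - ln(W_i) = 0.88376754 - -4.4228486 = 5.3066161
SGR = 5.3066161 / 42 * 100 = 12.6348 %/day

12.6348 %/day


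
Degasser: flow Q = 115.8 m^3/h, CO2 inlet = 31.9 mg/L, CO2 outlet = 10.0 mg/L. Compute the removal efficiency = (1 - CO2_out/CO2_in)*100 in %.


CO2_out / CO2_in = 10.0 / 31.9 = 0.31347962
Fraction remaining = 0.31347962
efficiency = (1 - 0.31347962) * 100 = 68.652 %

68.652 %


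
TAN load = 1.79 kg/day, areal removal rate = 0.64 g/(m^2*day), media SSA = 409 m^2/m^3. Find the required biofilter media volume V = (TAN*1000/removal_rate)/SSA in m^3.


A = 1.79*1000 / 0.64 = 2796.875 m^2
V = 2796.875 / 409 = 6.83833

6.83833 m^3


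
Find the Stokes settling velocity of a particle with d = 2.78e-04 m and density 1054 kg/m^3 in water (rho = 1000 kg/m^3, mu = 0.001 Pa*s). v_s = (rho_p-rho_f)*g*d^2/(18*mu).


Density difference: rho_p - rho_f = 1054 - 1000 = 54 kg/m^3
d^2 = (2.78e-04)^2 = 7.7284e-08 m^2
Numerator = (rho_p - rho_f) * g * d^2 = 54 * 9.81 * 7.7284e-08 = 4.0940426e-05
Denominator = 18 * mu = 18 * 0.001 = 0.018
v_s = 4.0940426e-05 / 0.018 = 0.00227447 m/s
Check: Re = rho_f * v_s * d / mu = 1000 * 0.00227447 * 2.78e-04 / 0.001 = 0.632 < 1, so Stokes' law applies.

0.00227447 m/s


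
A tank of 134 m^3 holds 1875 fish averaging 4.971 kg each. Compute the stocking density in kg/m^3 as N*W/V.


Total biomass = 1875 fish * 4.971 kg = 9320.625 kg
Density = total biomass / volume = 9320.625 / 134 = 69.5569 kg/m^3

69.5569 kg/m^3


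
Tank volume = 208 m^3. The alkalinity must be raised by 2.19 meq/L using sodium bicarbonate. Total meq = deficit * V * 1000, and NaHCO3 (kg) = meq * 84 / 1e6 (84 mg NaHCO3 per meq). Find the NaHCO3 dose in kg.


Tank volume in L = 208 m^3 * 1000 = 208000 L
Total meq required = 2.19 meq/L * 208000 L = 455520 meq
NaHCO3 mass = 455520 meq * 84 mg/meq / 1e6 = 38.2637 kg

38.2637 kg
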